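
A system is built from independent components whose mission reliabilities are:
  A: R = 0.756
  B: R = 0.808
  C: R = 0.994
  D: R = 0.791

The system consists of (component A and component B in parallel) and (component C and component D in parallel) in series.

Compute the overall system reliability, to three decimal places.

0.952

Parallel (A and B): 1 − (1 − 0.75600)(1 − 0.80800) = 0.95315
Parallel (C and D): 1 − (1 − 0.99400)(1 − 0.79100) = 0.99875
Series ([0.95315] and [0.99875]): 0.95315 × 0.99875 = 0.952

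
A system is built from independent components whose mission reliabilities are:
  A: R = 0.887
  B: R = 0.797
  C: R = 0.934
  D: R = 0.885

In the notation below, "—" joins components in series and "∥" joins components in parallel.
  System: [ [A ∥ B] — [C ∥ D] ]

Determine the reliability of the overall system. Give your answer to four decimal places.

0.9696

Parallel (A and B): 1 − (1 − 0.887000)(1 − 0.797000) = 0.977061
Parallel (C and D): 1 − (1 − 0.934000)(1 − 0.885000) = 0.992410
Series ([0.977061] and [0.992410]): 0.977061 × 0.992410 = 0.9696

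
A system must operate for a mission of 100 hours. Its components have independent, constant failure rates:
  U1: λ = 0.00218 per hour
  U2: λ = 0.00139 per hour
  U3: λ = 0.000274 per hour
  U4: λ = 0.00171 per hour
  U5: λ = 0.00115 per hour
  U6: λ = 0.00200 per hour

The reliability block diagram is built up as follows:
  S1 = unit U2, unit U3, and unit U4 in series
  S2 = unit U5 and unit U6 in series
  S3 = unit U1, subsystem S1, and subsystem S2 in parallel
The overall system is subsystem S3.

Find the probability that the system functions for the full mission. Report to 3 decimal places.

0.985

R(U1) = exp(−0.00218 × 100) = 0.80413
R(U2) = exp(−0.00139 × 100) = 0.87023
R(U3) = exp(−0.000274 × 100) = 0.97297
R(U4) = exp(−0.00171 × 100) = 0.84282
R(U5) = exp(−0.00115 × 100) = 0.89137
R(U6) = exp(−0.00200 × 100) = 0.81873
Series (U2, U3, and U4): 0.87023 × 0.97297 × 0.84282 = 0.71362
Series (U5 and U6): 0.89137 × 0.81873 = 0.72979
Parallel (U1, [0.71362], and [0.72979]): 1 − (1 − 0.80413)(1 − 0.71362)(1 − 0.72979) = 0.985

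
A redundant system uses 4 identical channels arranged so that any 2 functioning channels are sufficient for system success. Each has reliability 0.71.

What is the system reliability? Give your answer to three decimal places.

0.924

R = Σ_{i=2}^{4} C(4,i) p^i (1−p)^{4−i} with p = 0.71
C(4,2)·0.71^2·0.29^2 = 0.25437
C(4,3)·0.71^3·0.29^1 = 0.41518
C(4,4)·0.71^4·0.29^0 = 0.25412
Sum = 0.924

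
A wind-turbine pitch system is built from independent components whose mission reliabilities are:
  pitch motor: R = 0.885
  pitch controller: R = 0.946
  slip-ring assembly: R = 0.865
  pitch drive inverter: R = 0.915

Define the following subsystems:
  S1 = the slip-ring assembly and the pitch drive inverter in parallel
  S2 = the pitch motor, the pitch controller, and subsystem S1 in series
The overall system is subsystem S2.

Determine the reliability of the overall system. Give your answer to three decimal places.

0.828

Parallel (slip-ring assembly and pitch drive inverter): 1 − (1 − 0.86500)(1 − 0.91500) = 0.98853
Series (pitch motor, pitch controller, and [0.98853]): 0.88500 × 0.94600 × 0.98853 = 0.828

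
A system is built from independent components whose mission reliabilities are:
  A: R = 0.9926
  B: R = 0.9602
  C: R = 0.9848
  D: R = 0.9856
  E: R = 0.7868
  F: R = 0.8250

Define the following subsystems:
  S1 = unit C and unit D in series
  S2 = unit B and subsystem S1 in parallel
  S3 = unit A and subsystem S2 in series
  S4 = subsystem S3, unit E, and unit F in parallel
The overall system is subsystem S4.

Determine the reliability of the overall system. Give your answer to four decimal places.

Series (C and D): 0.984800 × 0.985600 = 0.970619
Parallel (B and [0.970619]): 1 − (1 − 0.960200)(1 − 0.970619) = 0.998831
Series (A and [0.998831]): 0.992600 × 0.998831 = 0.991440
Parallel ([0.991440], E, and F): 1 − (1 − 0.991440)(1 − 0.786800)(1 − 0.825000) = 0.9997

0.9997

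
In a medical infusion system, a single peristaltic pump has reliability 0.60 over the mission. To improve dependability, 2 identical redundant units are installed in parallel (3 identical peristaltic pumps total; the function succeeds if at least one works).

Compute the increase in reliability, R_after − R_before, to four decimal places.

R_before = 0.60
R_after = 1 − (1 − 0.60)^3 = 0.9360
ΔR = 0.9360 − 0.60 = 0.3360

0.3360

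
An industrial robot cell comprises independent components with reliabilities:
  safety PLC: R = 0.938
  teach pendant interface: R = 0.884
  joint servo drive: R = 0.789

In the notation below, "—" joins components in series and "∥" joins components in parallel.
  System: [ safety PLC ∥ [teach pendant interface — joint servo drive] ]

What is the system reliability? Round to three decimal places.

0.981

Series (teach pendant interface and joint servo drive): 0.88400 × 0.78900 = 0.69748
Parallel (safety PLC and [0.69748]): 1 − (1 − 0.93800)(1 − 0.69748) = 0.981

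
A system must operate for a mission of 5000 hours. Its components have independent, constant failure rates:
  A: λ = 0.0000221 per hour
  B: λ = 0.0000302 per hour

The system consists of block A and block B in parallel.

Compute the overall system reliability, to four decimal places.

0.9853

R(A) = exp(−0.0000221 × 5000) = 0.895386
R(B) = exp(−0.0000302 × 5000) = 0.859848
Parallel (A and B): 1 − (1 − 0.895386)(1 − 0.859848) = 0.9853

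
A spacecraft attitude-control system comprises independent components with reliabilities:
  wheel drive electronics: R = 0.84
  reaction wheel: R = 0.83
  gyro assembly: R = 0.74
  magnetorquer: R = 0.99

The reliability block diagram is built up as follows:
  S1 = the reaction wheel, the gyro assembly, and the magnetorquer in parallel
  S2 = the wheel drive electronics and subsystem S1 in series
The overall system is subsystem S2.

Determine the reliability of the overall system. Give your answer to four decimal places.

Parallel (reaction wheel, gyro assembly, and magnetorquer): 1 − (1 − 0.830000)(1 − 0.740000)(1 − 0.990000) = 0.999558
Series (wheel drive electronics and [0.999558]): 0.840000 × 0.999558 = 0.8396

0.8396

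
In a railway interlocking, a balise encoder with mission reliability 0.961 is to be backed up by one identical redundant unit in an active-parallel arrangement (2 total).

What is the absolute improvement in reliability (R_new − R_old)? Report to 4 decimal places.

R_before = 0.961
R_after = 1 − (1 − 0.961)^2 = 0.9985
ΔR = 0.9985 − 0.961 = 0.0375

0.0375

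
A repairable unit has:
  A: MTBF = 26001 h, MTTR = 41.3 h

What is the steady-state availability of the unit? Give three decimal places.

0.998

A(A) = MTBF/(MTBF+MTTR) = 26001/(26001+41.3) = 0.998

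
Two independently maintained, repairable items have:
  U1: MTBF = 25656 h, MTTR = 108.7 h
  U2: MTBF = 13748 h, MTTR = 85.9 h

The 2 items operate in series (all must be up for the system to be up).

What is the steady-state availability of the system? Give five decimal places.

A(U1) = MTBF/(MTBF+MTTR) = 25656/(25656+108.7) = 0.995781
A(U2) = MTBF/(MTBF+MTTR) = 13748/(13748+85.9) = 0.993791
Series availability: 0.995781 × 0.993791 = 0.98960

0.98960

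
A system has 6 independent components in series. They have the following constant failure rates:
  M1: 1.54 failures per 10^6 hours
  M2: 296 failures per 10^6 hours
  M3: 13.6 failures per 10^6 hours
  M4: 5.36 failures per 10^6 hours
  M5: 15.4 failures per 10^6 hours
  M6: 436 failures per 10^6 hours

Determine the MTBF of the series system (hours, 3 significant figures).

Series of exponential components: λ_sys = Σ λ_i
λ_sys = 0.00000154 + 0.000296 + 0.0000136 + 0.00000536 + 0.0000154 + 0.000436 = 7.6790e-04 /h
MTBF = 1 / λ_sys = 1300 h

1300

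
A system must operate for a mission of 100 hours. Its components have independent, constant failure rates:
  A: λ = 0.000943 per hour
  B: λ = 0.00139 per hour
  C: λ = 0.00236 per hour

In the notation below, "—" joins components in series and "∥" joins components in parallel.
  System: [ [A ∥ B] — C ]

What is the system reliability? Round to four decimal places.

R(A) = exp(−0.000943 × 100) = 0.910010
R(B) = exp(−0.00139 × 100) = 0.870228
R(C) = exp(−0.00236 × 100) = 0.789781
Parallel (A and B): 1 − (1 − 0.910010)(1 − 0.870228) = 0.988322
Series ([0.988322] and C): 0.988322 × 0.789781 = 0.7806

0.7806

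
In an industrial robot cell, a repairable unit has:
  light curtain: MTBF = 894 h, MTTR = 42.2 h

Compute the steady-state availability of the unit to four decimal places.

A(light curtain) = MTBF/(MTBF+MTTR) = 894/(894+42.2) = 0.9549

0.9549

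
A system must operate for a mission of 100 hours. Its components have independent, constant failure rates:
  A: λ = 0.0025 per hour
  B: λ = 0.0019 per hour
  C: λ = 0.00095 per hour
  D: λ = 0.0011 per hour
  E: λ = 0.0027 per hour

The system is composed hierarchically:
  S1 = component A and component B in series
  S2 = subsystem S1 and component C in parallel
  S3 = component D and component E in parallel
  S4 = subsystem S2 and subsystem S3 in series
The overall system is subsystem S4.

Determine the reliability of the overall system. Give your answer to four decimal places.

R(A) = exp(−0.0025 × 100) = 0.778801
R(B) = exp(−0.0019 × 100) = 0.826959
R(C) = exp(−0.00095 × 100) = 0.909373
R(D) = exp(−0.0011 × 100) = 0.895834
R(E) = exp(−0.0027 × 100) = 0.763379
Series (A and B): 0.778801 × 0.826959 = 0.644036
Parallel ([0.644036] and C): 1 − (1 − 0.644036)(1 − 0.909373) = 0.967740
Parallel (D and E): 1 − (1 − 0.895834)(1 − 0.763379) = 0.975352
Series ([0.967740] and [0.975352]): 0.967740 × 0.975352 = 0.9439

0.9439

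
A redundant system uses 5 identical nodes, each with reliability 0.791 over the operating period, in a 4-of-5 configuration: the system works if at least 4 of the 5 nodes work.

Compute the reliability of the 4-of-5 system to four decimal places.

R = Σ_{i=4}^{5} C(5,i) p^i (1−p)^{5−i} with p = 0.791
C(5,4)·0.791^4·0.209^1 = 0.409093
C(5,5)·0.791^5·0.209^0 = 0.309658
Sum = 0.7188

0.7188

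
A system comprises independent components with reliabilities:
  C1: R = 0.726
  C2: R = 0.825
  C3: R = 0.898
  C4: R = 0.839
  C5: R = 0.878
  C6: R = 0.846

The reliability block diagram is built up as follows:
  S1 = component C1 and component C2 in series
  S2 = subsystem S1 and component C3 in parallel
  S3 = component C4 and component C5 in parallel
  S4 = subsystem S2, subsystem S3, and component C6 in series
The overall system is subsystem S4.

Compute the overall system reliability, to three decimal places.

0.795

Series (C1 and C2): 0.72600 × 0.82500 = 0.59895
Parallel ([0.59895] and C3): 1 − (1 − 0.59895)(1 − 0.89800) = 0.95909
Parallel (C4 and C5): 1 − (1 − 0.83900)(1 − 0.87800) = 0.98036
Series ([0.95909], [0.98036], and C6): 0.95909 × 0.98036 × 0.84600 = 0.795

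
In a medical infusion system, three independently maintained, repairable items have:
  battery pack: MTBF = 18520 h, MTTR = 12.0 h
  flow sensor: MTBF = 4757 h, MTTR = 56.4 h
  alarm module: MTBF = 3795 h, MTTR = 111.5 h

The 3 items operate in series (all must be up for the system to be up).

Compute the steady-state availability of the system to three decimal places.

A(battery pack) = MTBF/(MTBF+MTTR) = 18520/(18520+12.0) = 0.999352
A(flow sensor) = MTBF/(MTBF+MTTR) = 4757/(4757+56.4) = 0.988283
A(alarm module) = MTBF/(MTBF+MTTR) = 3795/(3795+111.5) = 0.971458
Series availability: 0.999352 × 0.988283 × 0.971458 = 0.959

0.959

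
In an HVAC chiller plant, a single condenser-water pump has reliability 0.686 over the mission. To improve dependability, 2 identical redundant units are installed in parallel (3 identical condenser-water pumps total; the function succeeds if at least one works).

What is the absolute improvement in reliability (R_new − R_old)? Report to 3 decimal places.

R_before = 0.686
R_after = 1 − (1 − 0.686)^3 = 0.969
ΔR = 0.969 − 0.686 = 0.283

0.283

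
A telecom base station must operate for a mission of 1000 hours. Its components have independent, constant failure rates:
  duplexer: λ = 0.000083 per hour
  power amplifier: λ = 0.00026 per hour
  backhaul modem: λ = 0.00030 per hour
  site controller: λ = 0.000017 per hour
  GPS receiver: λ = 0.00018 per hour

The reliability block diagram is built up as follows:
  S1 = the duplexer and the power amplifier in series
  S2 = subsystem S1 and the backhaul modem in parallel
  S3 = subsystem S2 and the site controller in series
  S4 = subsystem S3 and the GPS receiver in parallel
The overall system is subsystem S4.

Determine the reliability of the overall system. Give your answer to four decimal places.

R(duplexer) = exp(−0.000083 × 1000) = 0.920351
R(power amplifier) = exp(−0.00026 × 1000) = 0.771052
R(backhaul modem) = exp(−0.00030 × 1000) = 0.740818
R(site controller) = exp(−0.000017 × 1000) = 0.983144
R(GPS receiver) = exp(−0.00018 × 1000) = 0.835270
Series (duplexer and power amplifier): 0.920351 × 0.771052 = 0.709638
Parallel ([0.709638] and backhaul modem): 1 − (1 − 0.709638)(1 − 0.740818) = 0.924743
Series ([0.924743] and site controller): 0.924743 × 0.983144 = 0.909156
Parallel ([0.909156] and GPS receiver): 1 − (1 − 0.909156)(1 − 0.835270) = 0.9850

0.9850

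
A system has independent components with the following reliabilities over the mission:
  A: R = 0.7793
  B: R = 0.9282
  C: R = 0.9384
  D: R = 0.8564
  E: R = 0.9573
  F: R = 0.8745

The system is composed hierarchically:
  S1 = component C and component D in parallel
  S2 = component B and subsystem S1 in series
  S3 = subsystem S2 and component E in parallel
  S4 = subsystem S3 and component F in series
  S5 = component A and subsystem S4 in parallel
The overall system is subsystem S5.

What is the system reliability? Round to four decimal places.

0.9716

Parallel (C and D): 1 − (1 − 0.938400)(1 − 0.856400) = 0.991154
Series (B and [0.991154]): 0.928200 × 0.991154 = 0.919989
Parallel ([0.919989] and E): 1 − (1 − 0.919989)(1 − 0.957300) = 0.996584
Series ([0.996584] and F): 0.996584 × 0.874500 = 0.871513
Parallel (A and [0.871513]): 1 − (1 − 0.779300)(1 − 0.871513) = 0.9716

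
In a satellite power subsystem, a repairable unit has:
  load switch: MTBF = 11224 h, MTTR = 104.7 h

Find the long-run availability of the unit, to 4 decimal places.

0.9908

A(load switch) = MTBF/(MTBF+MTTR) = 11224/(11224+104.7) = 0.9908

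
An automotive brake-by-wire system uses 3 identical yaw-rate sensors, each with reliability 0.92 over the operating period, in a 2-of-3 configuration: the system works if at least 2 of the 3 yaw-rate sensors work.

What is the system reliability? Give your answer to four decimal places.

R = Σ_{i=2}^{3} C(3,i) p^i (1−p)^{3−i} with p = 0.92
C(3,2)·0.92^2·0.08^1 = 0.203136
C(3,3)·0.92^3·0.08^0 = 0.778688
Sum = 0.9818

0.9818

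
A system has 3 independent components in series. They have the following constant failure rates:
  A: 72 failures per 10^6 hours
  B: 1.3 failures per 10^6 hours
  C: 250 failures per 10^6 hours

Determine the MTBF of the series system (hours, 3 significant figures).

Series of exponential components: λ_sys = Σ λ_i
λ_sys = 0.000072 + 0.0000013 + 0.00025 = 3.2330e-04 /h
MTBF = 1 / λ_sys = 3090 h

3090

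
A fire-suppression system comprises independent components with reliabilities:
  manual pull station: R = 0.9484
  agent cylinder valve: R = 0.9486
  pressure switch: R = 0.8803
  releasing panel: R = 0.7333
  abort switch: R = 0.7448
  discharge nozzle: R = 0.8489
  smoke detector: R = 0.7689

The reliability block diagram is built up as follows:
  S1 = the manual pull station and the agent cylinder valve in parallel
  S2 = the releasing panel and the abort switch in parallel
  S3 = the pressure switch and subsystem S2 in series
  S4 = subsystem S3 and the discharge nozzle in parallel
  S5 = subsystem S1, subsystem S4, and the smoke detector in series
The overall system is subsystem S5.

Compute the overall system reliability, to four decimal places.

0.7460

Parallel (manual pull station and agent cylinder valve): 1 − (1 − 0.948400)(1 − 0.948600) = 0.997348
Parallel (releasing panel and abort switch): 1 − (1 − 0.733300)(1 − 0.744800) = 0.931938
Series (pressure switch and [0.931938]): 0.880300 × 0.931938 = 0.820385
Parallel ([0.820385] and discharge nozzle): 1 − (1 − 0.820385)(1 − 0.848900) = 0.972860
Series ([0.997348], [0.972860], and smoke detector): 0.997348 × 0.972860 × 0.768900 = 0.7460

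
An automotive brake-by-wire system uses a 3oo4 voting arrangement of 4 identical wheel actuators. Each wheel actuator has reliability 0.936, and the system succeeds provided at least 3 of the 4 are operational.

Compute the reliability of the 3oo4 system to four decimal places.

R = Σ_{i=3}^{4} C(4,i) p^i (1−p)^{4−i} with p = 0.936
C(4,3)·0.936^3·0.064^1 = 0.209927
C(4,4)·0.936^4·0.064^0 = 0.767544
Sum = 0.9775

0.9775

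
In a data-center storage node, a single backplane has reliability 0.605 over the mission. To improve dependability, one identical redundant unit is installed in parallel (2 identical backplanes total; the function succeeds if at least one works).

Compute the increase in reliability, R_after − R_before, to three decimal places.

R_before = 0.605
R_after = 1 − (1 − 0.605)^2 = 0.844
ΔR = 0.844 − 0.605 = 0.239

0.239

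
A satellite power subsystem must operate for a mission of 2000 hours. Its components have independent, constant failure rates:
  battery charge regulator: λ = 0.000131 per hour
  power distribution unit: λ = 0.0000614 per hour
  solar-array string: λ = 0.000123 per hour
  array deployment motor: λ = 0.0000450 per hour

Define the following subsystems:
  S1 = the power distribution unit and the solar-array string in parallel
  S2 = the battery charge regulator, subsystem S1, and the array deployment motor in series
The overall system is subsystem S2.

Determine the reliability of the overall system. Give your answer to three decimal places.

0.686

R(battery charge regulator) = exp(−0.000131 × 2000) = 0.76951
R(power distribution unit) = exp(−0.0000614 × 2000) = 0.88444
R(solar-array string) = exp(−0.000123 × 2000) = 0.78192
R(array deployment motor) = exp(−0.0000450 × 2000) = 0.91393
Parallel (power distribution unit and solar-array string): 1 − (1 − 0.88444)(1 − 0.78192) = 0.97480
Series (battery charge regulator, [0.97480], and array deployment motor): 0.76951 × 0.97480 × 0.91393 = 0.686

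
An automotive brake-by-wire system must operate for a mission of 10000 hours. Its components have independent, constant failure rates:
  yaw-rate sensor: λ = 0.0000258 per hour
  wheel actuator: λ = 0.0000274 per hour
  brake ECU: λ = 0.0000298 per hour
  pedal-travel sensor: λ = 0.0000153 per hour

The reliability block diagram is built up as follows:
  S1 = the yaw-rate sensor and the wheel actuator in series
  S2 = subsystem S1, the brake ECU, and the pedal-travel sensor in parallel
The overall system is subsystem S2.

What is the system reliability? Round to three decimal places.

0.985

R(yaw-rate sensor) = exp(−0.0000258 × 10000) = 0.77260
R(wheel actuator) = exp(−0.0000274 × 10000) = 0.76033
R(brake ECU) = exp(−0.0000298 × 10000) = 0.74230
R(pedal-travel sensor) = exp(−0.0000153 × 10000) = 0.85813
Series (yaw-rate sensor and wheel actuator): 0.77260 × 0.76033 = 0.58743
Parallel ([0.58743], brake ECU, and pedal-travel sensor): 1 − (1 − 0.58743)(1 − 0.74230)(1 − 0.85813) = 0.985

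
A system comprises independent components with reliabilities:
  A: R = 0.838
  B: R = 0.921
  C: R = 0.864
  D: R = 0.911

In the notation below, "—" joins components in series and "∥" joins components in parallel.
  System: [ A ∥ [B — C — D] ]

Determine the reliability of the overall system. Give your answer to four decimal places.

Series (B, C, and D): 0.921000 × 0.864000 × 0.911000 = 0.724923
Parallel (A and [0.724923]): 1 − (1 − 0.838000)(1 − 0.724923) = 0.9554

0.9554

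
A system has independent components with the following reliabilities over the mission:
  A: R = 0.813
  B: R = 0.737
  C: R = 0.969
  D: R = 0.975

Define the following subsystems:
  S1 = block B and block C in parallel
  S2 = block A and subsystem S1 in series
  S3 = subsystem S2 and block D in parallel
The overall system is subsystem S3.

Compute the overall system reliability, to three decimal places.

Parallel (B and C): 1 − (1 − 0.73700)(1 − 0.96900) = 0.99185
Series (A and [0.99185]): 0.81300 × 0.99185 = 0.80637
Parallel ([0.80637] and D): 1 − (1 − 0.80637)(1 − 0.97500) = 0.995

0.995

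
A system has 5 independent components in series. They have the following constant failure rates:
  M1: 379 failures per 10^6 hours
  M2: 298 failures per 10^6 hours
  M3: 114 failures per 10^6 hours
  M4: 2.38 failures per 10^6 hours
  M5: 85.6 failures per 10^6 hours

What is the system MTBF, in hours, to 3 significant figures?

1140

Series of exponential components: λ_sys = Σ λ_i
λ_sys = 0.000379 + 0.000298 + 0.000114 + 0.00000238 + 0.0000856 = 8.7898e-04 /h
MTBF = 1 / λ_sys = 1140 h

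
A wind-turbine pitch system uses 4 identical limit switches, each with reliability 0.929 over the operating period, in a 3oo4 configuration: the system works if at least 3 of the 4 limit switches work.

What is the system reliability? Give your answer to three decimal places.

R = Σ_{i=3}^{4} C(4,i) p^i (1−p)^{4−i} with p = 0.929
C(4,3)·0.929^3·0.071^1 = 0.22770
C(4,4)·0.929^4·0.071^0 = 0.74484
Sum = 0.973

0.973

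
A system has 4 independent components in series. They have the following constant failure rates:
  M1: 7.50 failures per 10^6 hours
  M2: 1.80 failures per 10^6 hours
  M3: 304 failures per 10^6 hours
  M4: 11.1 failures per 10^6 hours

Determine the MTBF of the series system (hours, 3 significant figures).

3080

Series of exponential components: λ_sys = Σ λ_i
λ_sys = 0.00000750 + 0.00000180 + 0.000304 + 0.0000111 = 3.2440e-04 /h
MTBF = 1 / λ_sys = 3080 h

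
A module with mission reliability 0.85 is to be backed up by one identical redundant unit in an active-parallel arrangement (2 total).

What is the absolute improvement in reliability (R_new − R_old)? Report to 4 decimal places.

0.1275

R_before = 0.85
R_after = 1 − (1 − 0.85)^2 = 0.9775
ΔR = 0.9775 − 0.85 = 0.1275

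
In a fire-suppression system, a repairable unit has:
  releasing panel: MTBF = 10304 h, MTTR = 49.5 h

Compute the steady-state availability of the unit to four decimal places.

0.9952

A(releasing panel) = MTBF/(MTBF+MTTR) = 10304/(10304+49.5) = 0.9952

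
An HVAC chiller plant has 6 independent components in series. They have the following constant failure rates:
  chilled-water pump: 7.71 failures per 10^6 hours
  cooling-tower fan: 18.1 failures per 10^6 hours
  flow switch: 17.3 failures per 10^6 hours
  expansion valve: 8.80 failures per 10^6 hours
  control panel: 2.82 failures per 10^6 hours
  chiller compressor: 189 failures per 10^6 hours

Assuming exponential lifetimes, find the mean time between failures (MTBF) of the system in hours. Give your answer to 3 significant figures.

Series of exponential components: λ_sys = Σ λ_i
λ_sys = 0.00000771 + 0.0000181 + 0.0000173 + 0.00000880 + 0.00000282 + 0.000189 = 2.4373e-04 /h
MTBF = 1 / λ_sys = 4100 h

4100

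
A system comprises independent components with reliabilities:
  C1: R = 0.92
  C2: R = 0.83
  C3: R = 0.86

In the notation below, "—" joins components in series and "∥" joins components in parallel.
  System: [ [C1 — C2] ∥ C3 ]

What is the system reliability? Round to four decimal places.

0.9669

Series (C1 and C2): 0.920000 × 0.830000 = 0.763600
Parallel ([0.763600] and C3): 1 − (1 − 0.763600)(1 − 0.860000) = 0.9669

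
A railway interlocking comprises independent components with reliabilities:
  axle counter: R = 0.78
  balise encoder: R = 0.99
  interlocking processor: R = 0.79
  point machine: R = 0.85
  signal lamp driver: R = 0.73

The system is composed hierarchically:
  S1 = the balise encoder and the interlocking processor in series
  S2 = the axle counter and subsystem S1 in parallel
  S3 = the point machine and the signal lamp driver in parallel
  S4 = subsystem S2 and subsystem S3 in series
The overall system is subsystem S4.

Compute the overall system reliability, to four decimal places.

Series (balise encoder and interlocking processor): 0.990000 × 0.790000 = 0.782100
Parallel (axle counter and [0.782100]): 1 − (1 − 0.780000)(1 − 0.782100) = 0.952062
Parallel (point machine and signal lamp driver): 1 − (1 − 0.850000)(1 − 0.730000) = 0.959500
Series ([0.952062] and [0.959500]): 0.952062 × 0.959500 = 0.9135

0.9135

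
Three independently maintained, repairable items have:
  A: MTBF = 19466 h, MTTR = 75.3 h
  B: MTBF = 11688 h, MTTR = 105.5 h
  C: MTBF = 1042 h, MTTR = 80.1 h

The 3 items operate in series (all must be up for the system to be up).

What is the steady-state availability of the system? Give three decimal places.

A(A) = MTBF/(MTBF+MTTR) = 19466/(19466+75.3) = 0.996147
A(B) = MTBF/(MTBF+MTTR) = 11688/(11688+105.5) = 0.991054
A(C) = MTBF/(MTBF+MTTR) = 1042/(1042+80.1) = 0.928616
Series availability: 0.996147 × 0.991054 × 0.928616 = 0.917

0.917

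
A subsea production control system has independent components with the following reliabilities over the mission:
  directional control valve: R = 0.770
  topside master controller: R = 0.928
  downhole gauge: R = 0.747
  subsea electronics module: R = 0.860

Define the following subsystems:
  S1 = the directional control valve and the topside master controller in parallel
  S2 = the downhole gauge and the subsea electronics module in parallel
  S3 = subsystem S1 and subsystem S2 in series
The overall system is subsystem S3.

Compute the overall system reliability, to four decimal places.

Parallel (directional control valve and topside master controller): 1 − (1 − 0.770000)(1 − 0.928000) = 0.983440
Parallel (downhole gauge and subsea electronics module): 1 − (1 − 0.747000)(1 − 0.860000) = 0.964580
Series ([0.983440] and [0.964580]): 0.983440 × 0.964580 = 0.9486

0.9486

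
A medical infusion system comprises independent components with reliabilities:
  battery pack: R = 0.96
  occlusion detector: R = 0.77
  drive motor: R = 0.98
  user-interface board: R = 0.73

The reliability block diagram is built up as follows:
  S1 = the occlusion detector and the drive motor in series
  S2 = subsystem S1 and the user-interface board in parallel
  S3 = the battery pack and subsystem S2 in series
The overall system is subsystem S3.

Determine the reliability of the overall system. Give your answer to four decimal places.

Series (occlusion detector and drive motor): 0.770000 × 0.980000 = 0.754600
Parallel ([0.754600] and user-interface board): 1 − (1 − 0.754600)(1 − 0.730000) = 0.933742
Series (battery pack and [0.933742]): 0.960000 × 0.933742 = 0.8964

0.8964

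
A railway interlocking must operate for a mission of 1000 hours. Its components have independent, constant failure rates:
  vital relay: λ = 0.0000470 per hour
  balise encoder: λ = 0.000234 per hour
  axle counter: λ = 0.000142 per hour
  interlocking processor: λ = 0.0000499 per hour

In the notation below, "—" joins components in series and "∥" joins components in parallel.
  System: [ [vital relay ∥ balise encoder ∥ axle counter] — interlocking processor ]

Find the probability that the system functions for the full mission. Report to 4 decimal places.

R(vital relay) = exp(−0.0000470 × 1000) = 0.954087
R(balise encoder) = exp(−0.000234 × 1000) = 0.791362
R(axle counter) = exp(−0.000142 × 1000) = 0.867621
R(interlocking processor) = exp(−0.0000499 × 1000) = 0.951325
Parallel (vital relay, balise encoder, and axle counter): 1 − (1 − 0.954087)(1 − 0.791362)(1 − 0.867621) = 0.998732
Series ([0.998732] and interlocking processor): 0.998732 × 0.951325 = 0.9501

0.9501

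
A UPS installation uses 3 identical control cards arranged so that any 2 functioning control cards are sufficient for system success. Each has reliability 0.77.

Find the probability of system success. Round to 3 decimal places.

0.866

R = Σ_{i=2}^{3} C(3,i) p^i (1−p)^{3−i} with p = 0.77
C(3,2)·0.77^2·0.23^1 = 0.40910
C(3,3)·0.77^3·0.23^0 = 0.45653
Sum = 0.866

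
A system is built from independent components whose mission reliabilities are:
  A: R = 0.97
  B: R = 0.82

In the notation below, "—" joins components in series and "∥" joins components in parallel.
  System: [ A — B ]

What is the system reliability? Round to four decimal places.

Series (A and B): 0.970000 × 0.820000 = 0.7954

0.7954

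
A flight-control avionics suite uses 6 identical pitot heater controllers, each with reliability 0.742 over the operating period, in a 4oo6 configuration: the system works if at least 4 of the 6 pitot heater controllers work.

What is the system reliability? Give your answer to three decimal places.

R = Σ_{i=4}^{6} C(6,i) p^i (1−p)^{6−i} with p = 0.742
C(6,4)·0.742^4·0.258^2 = 0.30265
C(6,5)·0.742^5·0.258^1 = 0.34817
C(6,6)·0.742^6·0.258^0 = 0.16689
Sum = 0.818

0.818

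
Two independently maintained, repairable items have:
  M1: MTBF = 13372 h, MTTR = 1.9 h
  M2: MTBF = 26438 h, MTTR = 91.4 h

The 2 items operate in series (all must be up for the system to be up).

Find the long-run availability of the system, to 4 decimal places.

0.9964

A(M1) = MTBF/(MTBF+MTTR) = 13372/(13372+1.9) = 0.999858
A(M2) = MTBF/(MTBF+MTTR) = 26438/(26438+91.4) = 0.996555
Series availability: 0.999858 × 0.996555 = 0.9964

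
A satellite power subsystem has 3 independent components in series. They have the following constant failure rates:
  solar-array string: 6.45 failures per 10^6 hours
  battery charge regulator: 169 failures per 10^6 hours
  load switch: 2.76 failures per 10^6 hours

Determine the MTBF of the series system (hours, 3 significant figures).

Series of exponential components: λ_sys = Σ λ_i
λ_sys = 0.00000645 + 0.000169 + 0.00000276 = 1.7821e-04 /h
MTBF = 1 / λ_sys = 5610 h

5610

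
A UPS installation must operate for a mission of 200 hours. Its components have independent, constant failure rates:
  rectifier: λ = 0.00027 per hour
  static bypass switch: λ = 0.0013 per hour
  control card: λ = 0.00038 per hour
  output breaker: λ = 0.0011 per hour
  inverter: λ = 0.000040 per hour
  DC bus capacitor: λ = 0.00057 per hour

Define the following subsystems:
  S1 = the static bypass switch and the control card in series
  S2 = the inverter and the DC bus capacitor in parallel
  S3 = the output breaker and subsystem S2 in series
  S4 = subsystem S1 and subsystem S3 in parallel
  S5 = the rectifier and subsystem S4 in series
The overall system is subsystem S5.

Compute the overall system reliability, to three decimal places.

R(rectifier) = exp(−0.00027 × 200) = 0.94743
R(static bypass switch) = exp(−0.0013 × 200) = 0.77105
R(control card) = exp(−0.00038 × 200) = 0.92682
R(output breaker) = exp(−0.0011 × 200) = 0.80252
R(inverter) = exp(−0.000040 × 200) = 0.99203
R(DC bus capacitor) = exp(−0.00057 × 200) = 0.89226
Series (static bypass switch and control card): 0.77105 × 0.92682 = 0.71462
Parallel (inverter and DC bus capacitor): 1 − (1 − 0.99203)(1 − 0.89226) = 0.99914
Series (output breaker and [0.99914]): 0.80252 × 0.99914 = 0.80183
Parallel ([0.71462] and [0.80183]): 1 − (1 − 0.71462)(1 − 0.80183) = 0.94345
Series (rectifier and [0.94345]): 0.94743 × 0.94345 = 0.894

0.894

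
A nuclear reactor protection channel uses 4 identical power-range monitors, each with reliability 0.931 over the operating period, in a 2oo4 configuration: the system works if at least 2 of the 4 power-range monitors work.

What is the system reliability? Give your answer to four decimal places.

R = Σ_{i=2}^{4} C(4,i) p^i (1−p)^{4−i} with p = 0.931
C(4,2)·0.931^2·0.069^2 = 0.024760
C(4,3)·0.931^3·0.069^1 = 0.222719
C(4,4)·0.931^4·0.069^0 = 0.751275
Sum = 0.9988

0.9988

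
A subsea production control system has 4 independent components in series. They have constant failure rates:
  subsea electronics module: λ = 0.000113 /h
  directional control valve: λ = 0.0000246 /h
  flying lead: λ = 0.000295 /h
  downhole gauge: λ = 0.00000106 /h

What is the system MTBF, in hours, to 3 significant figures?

Series of exponential components: λ_sys = Σ λ_i
λ_sys = 0.000113 + 0.0000246 + 0.000295 + 0.00000106 = 4.3366e-04 /h
MTBF = 1 / λ_sys = 2310 h

2310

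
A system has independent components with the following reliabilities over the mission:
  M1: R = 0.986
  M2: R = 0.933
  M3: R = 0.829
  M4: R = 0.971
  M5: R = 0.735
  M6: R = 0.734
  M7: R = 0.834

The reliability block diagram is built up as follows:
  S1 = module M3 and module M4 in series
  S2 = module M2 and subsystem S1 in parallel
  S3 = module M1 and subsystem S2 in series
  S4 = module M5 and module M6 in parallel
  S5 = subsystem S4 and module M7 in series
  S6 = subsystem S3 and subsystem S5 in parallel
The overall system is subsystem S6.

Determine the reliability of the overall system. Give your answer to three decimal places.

Series (M3 and M4): 0.82900 × 0.97100 = 0.80496
Parallel (M2 and [0.80496]): 1 − (1 − 0.93300)(1 − 0.80496) = 0.98693
Series (M1 and [0.98693]): 0.98600 × 0.98693 = 0.97311
Parallel (M5 and M6): 1 − (1 − 0.73500)(1 − 0.73400) = 0.92951
Series ([0.92951] and M7): 0.92951 × 0.83400 = 0.77521
Parallel ([0.97311] and [0.77521]): 1 − (1 − 0.97311)(1 − 0.77521) = 0.994

0.994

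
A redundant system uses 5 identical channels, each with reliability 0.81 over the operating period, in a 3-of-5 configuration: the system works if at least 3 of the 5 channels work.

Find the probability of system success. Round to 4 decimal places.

0.9495

R = Σ_{i=3}^{5} C(5,i) p^i (1−p)^{5−i} with p = 0.81
C(5,3)·0.81^3·0.19^2 = 0.191850
C(5,4)·0.81^4·0.19^1 = 0.408944
C(5,5)·0.81^5·0.19^0 = 0.348678
Sum = 0.9495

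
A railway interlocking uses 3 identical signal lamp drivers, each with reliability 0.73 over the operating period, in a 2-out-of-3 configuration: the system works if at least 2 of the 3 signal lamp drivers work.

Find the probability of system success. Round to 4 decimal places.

R = Σ_{i=2}^{3} C(3,i) p^i (1−p)^{3−i} with p = 0.73
C(3,2)·0.73^2·0.27^1 = 0.431649
C(3,3)·0.73^3·0.27^0 = 0.389017
Sum = 0.8207

0.8207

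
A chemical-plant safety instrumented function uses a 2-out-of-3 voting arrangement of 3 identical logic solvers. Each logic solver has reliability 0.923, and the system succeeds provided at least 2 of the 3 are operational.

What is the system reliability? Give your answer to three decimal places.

0.983

R = Σ_{i=2}^{3} C(3,i) p^i (1−p)^{3−i} with p = 0.923
C(3,2)·0.923^2·0.077^1 = 0.19680
C(3,3)·0.923^3·0.077^0 = 0.78633
Sum = 0.983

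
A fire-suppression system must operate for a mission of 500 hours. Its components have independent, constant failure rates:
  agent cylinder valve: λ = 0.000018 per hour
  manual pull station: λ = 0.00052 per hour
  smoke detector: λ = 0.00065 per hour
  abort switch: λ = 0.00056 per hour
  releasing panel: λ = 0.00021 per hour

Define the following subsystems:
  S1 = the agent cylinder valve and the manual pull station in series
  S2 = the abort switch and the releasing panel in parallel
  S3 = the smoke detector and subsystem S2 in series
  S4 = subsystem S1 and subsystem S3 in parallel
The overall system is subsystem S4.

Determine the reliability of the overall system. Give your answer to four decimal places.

0.9304

R(agent cylinder valve) = exp(−0.000018 × 500) = 0.991040
R(manual pull station) = exp(−0.00052 × 500) = 0.771052
R(smoke detector) = exp(−0.00065 × 500) = 0.722527
R(abort switch) = exp(−0.00056 × 500) = 0.755784
R(releasing panel) = exp(−0.00021 × 500) = 0.900325
Series (agent cylinder valve and manual pull station): 0.991040 × 0.771052 = 0.764143
Parallel (abort switch and releasing panel): 1 − (1 − 0.755784)(1 − 0.900325) = 0.975658
Series (smoke detector and [0.975658]): 0.722527 × 0.975658 = 0.704939
Parallel ([0.764143] and [0.704939]): 1 − (1 − 0.764143)(1 − 0.704939) = 0.9304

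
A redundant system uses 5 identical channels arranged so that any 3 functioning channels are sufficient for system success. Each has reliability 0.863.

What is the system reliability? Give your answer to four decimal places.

R = Σ_{i=3}^{5} C(5,i) p^i (1−p)^{5−i} with p = 0.863
C(5,3)·0.863^3·0.137^2 = 0.120635
C(5,4)·0.863^4·0.137^1 = 0.379956
C(5,5)·0.863^5·0.137^0 = 0.478690
Sum = 0.9793

0.9793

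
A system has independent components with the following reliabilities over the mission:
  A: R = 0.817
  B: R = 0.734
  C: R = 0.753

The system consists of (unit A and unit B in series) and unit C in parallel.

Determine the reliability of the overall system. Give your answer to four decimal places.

Series (A and B): 0.817000 × 0.734000 = 0.599678
Parallel ([0.599678] and C): 1 − (1 − 0.599678)(1 − 0.753000) = 0.9011

0.9011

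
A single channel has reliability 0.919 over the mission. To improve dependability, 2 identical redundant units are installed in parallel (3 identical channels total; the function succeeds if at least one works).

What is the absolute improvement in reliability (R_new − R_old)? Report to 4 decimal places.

R_before = 0.919
R_after = 1 − (1 − 0.919)^3 = 0.9995
ΔR = 0.9995 − 0.919 = 0.0805

0.0805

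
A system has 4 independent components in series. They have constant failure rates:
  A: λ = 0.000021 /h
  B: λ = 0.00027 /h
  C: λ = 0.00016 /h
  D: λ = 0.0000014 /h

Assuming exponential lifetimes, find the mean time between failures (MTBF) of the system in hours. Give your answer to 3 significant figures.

2210

Series of exponential components: λ_sys = Σ λ_i
λ_sys = 0.000021 + 0.00027 + 0.00016 + 0.0000014 = 4.5240e-04 /h
MTBF = 1 / λ_sys = 2210 h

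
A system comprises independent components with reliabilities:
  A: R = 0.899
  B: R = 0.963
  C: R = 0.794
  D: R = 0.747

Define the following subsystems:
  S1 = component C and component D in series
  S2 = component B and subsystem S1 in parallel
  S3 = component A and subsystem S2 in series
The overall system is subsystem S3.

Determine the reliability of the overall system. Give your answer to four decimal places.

Series (C and D): 0.794000 × 0.747000 = 0.593118
Parallel (B and [0.593118]): 1 − (1 − 0.963000)(1 − 0.593118) = 0.984945
Series (A and [0.984945]): 0.899000 × 0.984945 = 0.8855

0.8855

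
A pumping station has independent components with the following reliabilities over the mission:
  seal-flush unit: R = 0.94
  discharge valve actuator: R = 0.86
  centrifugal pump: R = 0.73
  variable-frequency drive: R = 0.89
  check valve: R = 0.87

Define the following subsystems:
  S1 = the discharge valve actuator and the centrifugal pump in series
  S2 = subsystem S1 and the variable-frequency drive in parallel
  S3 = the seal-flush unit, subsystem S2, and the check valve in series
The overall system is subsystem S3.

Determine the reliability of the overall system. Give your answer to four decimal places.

Series (discharge valve actuator and centrifugal pump): 0.860000 × 0.730000 = 0.627800
Parallel ([0.627800] and variable-frequency drive): 1 − (1 − 0.627800)(1 − 0.890000) = 0.959058
Series (seal-flush unit, [0.959058], and check valve): 0.940000 × 0.959058 × 0.870000 = 0.7843

0.7843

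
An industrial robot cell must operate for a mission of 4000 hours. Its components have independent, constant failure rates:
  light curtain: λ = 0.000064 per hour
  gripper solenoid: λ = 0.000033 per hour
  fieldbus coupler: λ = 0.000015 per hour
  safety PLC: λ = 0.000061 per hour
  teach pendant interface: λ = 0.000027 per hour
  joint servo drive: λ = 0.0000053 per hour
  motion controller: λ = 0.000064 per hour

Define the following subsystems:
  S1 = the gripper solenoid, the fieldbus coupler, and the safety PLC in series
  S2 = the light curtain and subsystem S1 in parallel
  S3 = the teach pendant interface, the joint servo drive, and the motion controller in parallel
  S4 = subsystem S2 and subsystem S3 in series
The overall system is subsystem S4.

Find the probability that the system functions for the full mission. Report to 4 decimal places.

0.9197

R(light curtain) = exp(−0.000064 × 4000) = 0.774142
R(gripper solenoid) = exp(−0.000033 × 4000) = 0.876341
R(fieldbus coupler) = exp(−0.000015 × 4000) = 0.941765
R(safety PLC) = exp(−0.000061 × 4000) = 0.783488
R(teach pendant interface) = exp(−0.000027 × 4000) = 0.897628
R(joint servo drive) = exp(−0.0000053 × 4000) = 0.979023
R(motion controller) = exp(−0.000064 × 4000) = 0.774142
Series (gripper solenoid, fieldbus coupler, and safety PLC): 0.876341 × 0.941765 × 0.783488 = 0.646618
Parallel (light curtain and [0.646618]): 1 − (1 − 0.774142)(1 − 0.646618) = 0.920186
Parallel (teach pendant interface, joint servo drive, and motion controller): 1 − (1 − 0.897628)(1 − 0.979023)(1 − 0.774142) = 0.999515
Series ([0.920186] and [0.999515]): 0.920186 × 0.999515 = 0.9197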